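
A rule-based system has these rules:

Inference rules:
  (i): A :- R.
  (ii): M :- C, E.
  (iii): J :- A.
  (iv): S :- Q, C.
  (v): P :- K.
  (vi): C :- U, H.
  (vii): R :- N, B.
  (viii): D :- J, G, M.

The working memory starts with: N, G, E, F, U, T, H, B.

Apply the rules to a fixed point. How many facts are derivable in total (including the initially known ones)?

Round 1 fires (vi), (vii), giving C, R.
Round 2 fires (i), (ii), giving A, M.
Round 3 fires (iii), giving J.
Round 4 fires (viii), giving D.
Closure: {A, B, C, D, E, F, G, H, J, M, N, R, T, U} — 14 facts.

14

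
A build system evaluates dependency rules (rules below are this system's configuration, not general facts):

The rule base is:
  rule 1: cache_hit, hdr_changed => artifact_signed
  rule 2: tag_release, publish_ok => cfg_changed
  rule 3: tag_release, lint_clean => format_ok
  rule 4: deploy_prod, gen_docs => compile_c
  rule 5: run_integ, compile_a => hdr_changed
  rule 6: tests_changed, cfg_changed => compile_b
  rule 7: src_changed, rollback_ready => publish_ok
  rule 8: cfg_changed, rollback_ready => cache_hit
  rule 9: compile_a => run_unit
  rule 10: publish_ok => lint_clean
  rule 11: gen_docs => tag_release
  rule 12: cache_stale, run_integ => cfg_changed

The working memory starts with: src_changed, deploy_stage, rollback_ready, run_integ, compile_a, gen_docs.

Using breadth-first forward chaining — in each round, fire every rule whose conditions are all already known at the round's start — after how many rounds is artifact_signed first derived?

4

[1] rule 5 [run_integ, compile_a => hdr_changed]; rule 7 [src_changed, rollback_ready => publish_ok]; rule 9 [compile_a => run_unit]; rule 11 [gen_docs => tag_release]. ⇒ new: hdr_changed, publish_ok, run_unit, tag_release.
[2] rule 2 [tag_release, publish_ok => cfg_changed]; rule 10 [publish_ok => lint_clean]. ⇒ new: cfg_changed, lint_clean.
[3] rule 3 [tag_release, lint_clean => format_ok]; rule 8 [cfg_changed, rollback_ready => cache_hit]. ⇒ new: format_ok, cache_hit.
[4] rule 1 [cache_hit, hdr_changed => artifact_signed]. ⇒ new: artifact_signed.
artifact_signed first appears in round 4.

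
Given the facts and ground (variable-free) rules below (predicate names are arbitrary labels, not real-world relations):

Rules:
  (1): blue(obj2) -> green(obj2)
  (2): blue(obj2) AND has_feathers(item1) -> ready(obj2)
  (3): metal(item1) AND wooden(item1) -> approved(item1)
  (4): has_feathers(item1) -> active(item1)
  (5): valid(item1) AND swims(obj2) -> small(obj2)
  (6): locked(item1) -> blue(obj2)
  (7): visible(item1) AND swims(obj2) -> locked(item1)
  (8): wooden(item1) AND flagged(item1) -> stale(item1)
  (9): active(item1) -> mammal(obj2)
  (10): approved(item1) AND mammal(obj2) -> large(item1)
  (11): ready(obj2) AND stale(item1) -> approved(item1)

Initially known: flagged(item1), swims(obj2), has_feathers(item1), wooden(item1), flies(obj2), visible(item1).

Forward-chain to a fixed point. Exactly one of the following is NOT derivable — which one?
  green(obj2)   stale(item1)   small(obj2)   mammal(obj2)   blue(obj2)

small(obj2)

Round 1: (4) [has_feathers(item1) -> active(item1)]; (7) [visible(item1) AND swims(obj2) -> locked(item1)]; (8) [wooden(item1) AND flagged(item1) -> stale(item1)]. New: active(item1), locked(item1), stale(item1).
Round 2: (6) [locked(item1) -> blue(obj2)]; (9) [active(item1) -> mammal(obj2)]. New: blue(obj2), mammal(obj2).
Round 3: (1) [blue(obj2) -> green(obj2)]; (2) [blue(obj2) AND has_feathers(item1) -> ready(obj2)]. New: green(obj2), ready(obj2).
Round 4: (11) [ready(obj2) AND stale(item1) -> approved(item1)]. New: approved(item1).
Round 5: (10) [approved(item1) AND mammal(obj2) -> large(item1)]. New: large(item1).
Derived: blue(obj2) (round 2), stale(item1) (round 1), green(obj2) (round 3), mammal(obj2) (round 2). small(obj2) never appears in any round.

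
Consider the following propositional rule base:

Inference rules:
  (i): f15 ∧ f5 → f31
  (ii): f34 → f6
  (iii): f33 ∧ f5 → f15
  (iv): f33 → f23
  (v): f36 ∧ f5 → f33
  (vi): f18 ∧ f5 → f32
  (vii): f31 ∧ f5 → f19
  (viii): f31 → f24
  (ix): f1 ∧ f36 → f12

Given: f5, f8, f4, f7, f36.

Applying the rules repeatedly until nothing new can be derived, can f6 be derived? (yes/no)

no

Round 1 fires (v), giving f33.
Round 2 fires (iii), (iv), giving f15, f23.
Round 3 fires (i), giving f31.
Round 4 fires (vii), (viii), giving f19, f24.
Fixed point reached. f6 is concluded only by (ii); (ii) needs f34 (never derived).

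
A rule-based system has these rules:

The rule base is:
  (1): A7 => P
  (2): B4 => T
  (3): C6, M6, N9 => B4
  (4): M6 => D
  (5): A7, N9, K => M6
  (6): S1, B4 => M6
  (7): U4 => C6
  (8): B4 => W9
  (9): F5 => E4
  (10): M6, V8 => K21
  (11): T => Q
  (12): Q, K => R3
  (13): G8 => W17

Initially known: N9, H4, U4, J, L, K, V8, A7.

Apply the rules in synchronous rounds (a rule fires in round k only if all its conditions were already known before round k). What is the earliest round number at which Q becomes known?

4

Round 1 — (1), (5), (7), derive P, M6, C6.
Round 2 — (3), (4), (10), derive B4, D, K21.
Round 3 — (2), (8), derive T, W9.
Round 4 — (11), derive Q.
Q first appears in round 4.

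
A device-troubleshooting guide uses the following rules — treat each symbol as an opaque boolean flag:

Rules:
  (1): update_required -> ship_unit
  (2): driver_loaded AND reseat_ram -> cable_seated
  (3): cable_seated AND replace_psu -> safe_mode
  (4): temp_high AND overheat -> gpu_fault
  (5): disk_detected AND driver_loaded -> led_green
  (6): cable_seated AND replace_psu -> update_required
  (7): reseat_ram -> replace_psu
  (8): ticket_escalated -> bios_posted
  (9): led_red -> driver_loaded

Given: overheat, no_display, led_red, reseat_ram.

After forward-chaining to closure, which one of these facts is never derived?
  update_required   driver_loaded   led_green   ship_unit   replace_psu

Round 1: (7) [reseat_ram -> replace_psu]; (9) [led_red -> driver_loaded]. Adds replace_psu, driver_loaded.
Round 2: (2) [driver_loaded AND reseat_ram -> cable_seated]. Adds cable_seated.
Round 3: (3) [cable_seated AND replace_psu -> safe_mode]; (6) [cable_seated AND replace_psu -> update_required]. Adds safe_mode, update_required.
Round 4: (1) [update_required -> ship_unit]. Adds ship_unit.
Derived: ship_unit (round 4), driver_loaded (round 1), replace_psu (round 1), update_required (round 3). led_green never appears in any round.

led_green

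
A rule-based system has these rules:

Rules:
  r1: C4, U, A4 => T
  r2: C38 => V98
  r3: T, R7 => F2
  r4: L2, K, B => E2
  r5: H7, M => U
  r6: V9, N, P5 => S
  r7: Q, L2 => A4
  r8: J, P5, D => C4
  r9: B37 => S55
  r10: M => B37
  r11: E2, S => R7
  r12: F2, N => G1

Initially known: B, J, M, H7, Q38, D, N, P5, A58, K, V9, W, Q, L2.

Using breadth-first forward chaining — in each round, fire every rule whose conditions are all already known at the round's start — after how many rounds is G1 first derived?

Round 1 — r4, r5, r6, r7, r8, r10, derive E2, U, S, A4, C4, B37.
Round 2 — r1, r9, r11, derive T, S55, R7.
Round 3 — r3, derive F2.
Round 4 — r12, derive G1.
G1 first appears in round 4.

4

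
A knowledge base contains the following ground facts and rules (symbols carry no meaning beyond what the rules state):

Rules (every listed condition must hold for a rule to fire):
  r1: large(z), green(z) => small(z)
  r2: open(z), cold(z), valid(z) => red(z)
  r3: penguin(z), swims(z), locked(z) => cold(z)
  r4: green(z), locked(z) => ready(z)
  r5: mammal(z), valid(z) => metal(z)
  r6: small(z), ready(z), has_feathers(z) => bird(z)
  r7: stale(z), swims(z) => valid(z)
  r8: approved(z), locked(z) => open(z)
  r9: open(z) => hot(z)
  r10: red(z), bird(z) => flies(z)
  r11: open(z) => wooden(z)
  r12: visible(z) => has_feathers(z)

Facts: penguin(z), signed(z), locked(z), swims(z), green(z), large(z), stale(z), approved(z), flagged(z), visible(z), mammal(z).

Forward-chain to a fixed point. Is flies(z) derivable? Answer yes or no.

yes

[1] r1 [large(z), green(z) => small(z)]; r3 [penguin(z), swims(z), locked(z) => cold(z)]; r4 [green(z), locked(z) => ready(z)]; r7 [stale(z), swims(z) => valid(z)]; r8 [approved(z), locked(z) => open(z)]; r12 [visible(z) => has_feathers(z)]. ⇒ new: small(z), cold(z), ready(z), valid(z), open(z), has_feathers(z).
[2] r2 [open(z), cold(z), valid(z) => red(z)]; r5 [mammal(z), valid(z) => metal(z)]; r6 [small(z), ready(z), has_feathers(z) => bird(z)]; r9 [open(z) => hot(z)]; r11 [open(z) => wooden(z)]. ⇒ new: red(z), metal(z), bird(z), hot(z), wooden(z).
[3] r10 [red(z), bird(z) => flies(z)]. ⇒ new: flies(z).
flies(z) appears in round 3, so it is derivable.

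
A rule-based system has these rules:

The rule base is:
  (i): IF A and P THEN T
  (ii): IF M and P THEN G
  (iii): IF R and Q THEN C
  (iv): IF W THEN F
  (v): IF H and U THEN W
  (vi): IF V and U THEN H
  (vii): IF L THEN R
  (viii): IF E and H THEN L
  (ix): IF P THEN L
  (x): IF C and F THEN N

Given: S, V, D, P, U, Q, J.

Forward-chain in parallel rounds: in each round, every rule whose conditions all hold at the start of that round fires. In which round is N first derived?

4

Round 1 — (vi), (ix), derive H, L.
Round 2 — (v), (vii), derive W, R.
Round 3 — (iii), (iv), derive C, F.
Round 4 — (x), derive N.
N first appears in round 4.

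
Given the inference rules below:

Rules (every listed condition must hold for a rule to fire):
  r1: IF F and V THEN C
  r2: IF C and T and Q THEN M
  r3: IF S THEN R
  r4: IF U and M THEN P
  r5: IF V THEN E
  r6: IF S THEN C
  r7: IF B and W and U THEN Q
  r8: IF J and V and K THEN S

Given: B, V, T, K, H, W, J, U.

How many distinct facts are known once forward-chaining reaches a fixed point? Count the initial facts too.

Round 1: r5 [IF V THEN E]; r7 [IF B and W and U THEN Q]; r8 [IF J and V and K THEN S]. Adds E, Q, S.
Round 2: r3 [IF S THEN R]; r6 [IF S THEN C]. Adds R, C.
Round 3: r2 [IF C and T and Q THEN M]. Adds M.
Round 4: r4 [IF U and M THEN P]. Adds P.
Closure: {B, C, E, H, J, K, M, P, Q, R, S, T, U, V, W} — 15 facts.

15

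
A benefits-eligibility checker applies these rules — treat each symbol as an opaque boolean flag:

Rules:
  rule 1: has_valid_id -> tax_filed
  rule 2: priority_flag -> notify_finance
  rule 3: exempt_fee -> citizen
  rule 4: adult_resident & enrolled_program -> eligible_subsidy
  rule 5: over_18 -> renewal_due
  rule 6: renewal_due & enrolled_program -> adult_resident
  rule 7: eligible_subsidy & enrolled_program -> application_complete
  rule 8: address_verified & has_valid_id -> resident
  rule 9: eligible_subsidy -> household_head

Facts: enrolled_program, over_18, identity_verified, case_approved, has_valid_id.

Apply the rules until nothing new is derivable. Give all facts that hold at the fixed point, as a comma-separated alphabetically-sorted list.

Round 1 fires rule 1, rule 5, giving tax_filed, renewal_due.
Round 2 fires rule 6, giving adult_resident.
Round 3 fires rule 4, giving eligible_subsidy.
Round 4 fires rule 7, rule 9, giving application_complete, household_head.

adult_resident, application_complete, case_approved, eligible_subsidy, enrolled_program, has_valid_id, household_head, identity_verified, over_18, renewal_due, tax_filed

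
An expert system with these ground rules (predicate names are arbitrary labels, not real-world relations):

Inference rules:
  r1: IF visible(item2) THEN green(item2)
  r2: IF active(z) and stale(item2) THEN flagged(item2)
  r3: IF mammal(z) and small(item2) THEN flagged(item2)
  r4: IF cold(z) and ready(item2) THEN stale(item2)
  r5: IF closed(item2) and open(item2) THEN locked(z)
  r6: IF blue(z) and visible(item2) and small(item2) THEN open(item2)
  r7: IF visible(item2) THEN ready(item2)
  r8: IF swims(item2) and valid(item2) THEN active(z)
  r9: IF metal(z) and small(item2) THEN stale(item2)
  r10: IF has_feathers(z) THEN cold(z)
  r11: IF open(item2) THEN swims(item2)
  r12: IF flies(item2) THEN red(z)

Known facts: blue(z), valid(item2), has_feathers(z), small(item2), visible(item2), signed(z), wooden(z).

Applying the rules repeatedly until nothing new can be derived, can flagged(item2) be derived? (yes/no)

yes

Round 1: r1 [IF visible(item2) THEN green(item2)]; r6 [IF blue(z) and visible(item2) and small(item2) THEN open(item2)]; r7 [IF visible(item2) THEN ready(item2)]; r10 [IF has_feathers(z) THEN cold(z)]. New: green(item2), open(item2), ready(item2), cold(z).
Round 2: r4 [IF cold(z) and ready(item2) THEN stale(item2)]; r11 [IF open(item2) THEN swims(item2)]. New: stale(item2), swims(item2).
Round 3: r8 [IF swims(item2) and valid(item2) THEN active(z)]. New: active(z).
Round 4: r2 [IF active(z) and stale(item2) THEN flagged(item2)]. New: flagged(item2).
flagged(item2) appears in round 4, so it is derivable.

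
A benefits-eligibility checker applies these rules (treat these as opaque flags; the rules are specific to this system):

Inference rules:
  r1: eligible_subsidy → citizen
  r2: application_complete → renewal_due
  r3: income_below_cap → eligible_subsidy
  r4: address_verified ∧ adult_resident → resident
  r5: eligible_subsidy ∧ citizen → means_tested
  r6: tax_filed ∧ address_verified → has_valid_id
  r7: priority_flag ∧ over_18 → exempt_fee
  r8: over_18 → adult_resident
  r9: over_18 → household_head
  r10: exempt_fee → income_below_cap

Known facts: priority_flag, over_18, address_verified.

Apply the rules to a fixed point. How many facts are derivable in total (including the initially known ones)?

[1] r7 [priority_flag ∧ over_18 → exempt_fee]; r8 [over_18 → adult_resident]; r9 [over_18 → household_head]. ⇒ new: exempt_fee, adult_resident, household_head.
[2] r4 [address_verified ∧ adult_resident → resident]; r10 [exempt_fee → income_below_cap]. ⇒ new: resident, income_below_cap.
[3] r3 [income_below_cap → eligible_subsidy]. ⇒ new: eligible_subsidy.
[4] r1 [eligible_subsidy → citizen]. ⇒ new: citizen.
[5] r5 [eligible_subsidy ∧ citizen → means_tested]. ⇒ new: means_tested.
Closure: {address_verified, adult_resident, citizen, eligible_subsidy, exempt_fee, household_head, income_below_cap, means_tested, over_18, priority_flag, resident} — 11 facts.

11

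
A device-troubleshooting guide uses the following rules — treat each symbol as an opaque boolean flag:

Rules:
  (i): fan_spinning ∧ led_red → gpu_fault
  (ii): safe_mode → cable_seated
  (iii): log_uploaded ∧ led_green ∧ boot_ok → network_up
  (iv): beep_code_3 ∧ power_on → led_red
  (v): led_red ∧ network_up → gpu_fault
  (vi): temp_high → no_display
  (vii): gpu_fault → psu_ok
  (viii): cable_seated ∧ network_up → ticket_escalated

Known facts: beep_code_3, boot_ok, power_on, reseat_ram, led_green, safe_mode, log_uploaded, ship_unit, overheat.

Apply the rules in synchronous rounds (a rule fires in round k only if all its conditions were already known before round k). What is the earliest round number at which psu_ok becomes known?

Round 1 — (ii), (iii), (iv), derive cable_seated, network_up, led_red.
Round 2 — (v), (viii), derive gpu_fault, ticket_escalated.
Round 3 — (vii), derive psu_ok.
psu_ok first appears in round 3.

3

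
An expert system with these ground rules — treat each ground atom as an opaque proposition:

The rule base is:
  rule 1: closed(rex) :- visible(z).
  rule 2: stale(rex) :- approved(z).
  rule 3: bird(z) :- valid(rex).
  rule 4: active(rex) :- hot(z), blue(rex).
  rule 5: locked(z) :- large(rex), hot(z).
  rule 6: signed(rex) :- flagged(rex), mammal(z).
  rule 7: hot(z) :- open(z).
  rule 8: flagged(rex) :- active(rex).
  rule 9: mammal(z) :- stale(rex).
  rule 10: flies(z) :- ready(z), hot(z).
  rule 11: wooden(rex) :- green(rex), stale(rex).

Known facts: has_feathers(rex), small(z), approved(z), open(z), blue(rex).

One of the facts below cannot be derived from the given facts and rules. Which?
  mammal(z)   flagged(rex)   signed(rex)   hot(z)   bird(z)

[1] rule 2 [stale(rex) :- approved(z).]; rule 7 [hot(z) :- open(z).]. ⇒ new: stale(rex), hot(z).
[2] rule 4 [active(rex) :- hot(z), blue(rex).]; rule 9 [mammal(z) :- stale(rex).]. ⇒ new: active(rex), mammal(z).
[3] rule 8 [flagged(rex) :- active(rex).]. ⇒ new: flagged(rex).
[4] rule 6 [signed(rex) :- flagged(rex), mammal(z).]. ⇒ new: signed(rex).
Derived: mammal(z) (round 2), flagged(rex) (round 3), hot(z) (round 1), signed(rex) (round 4). bird(z) never appears in any round.

bird(z)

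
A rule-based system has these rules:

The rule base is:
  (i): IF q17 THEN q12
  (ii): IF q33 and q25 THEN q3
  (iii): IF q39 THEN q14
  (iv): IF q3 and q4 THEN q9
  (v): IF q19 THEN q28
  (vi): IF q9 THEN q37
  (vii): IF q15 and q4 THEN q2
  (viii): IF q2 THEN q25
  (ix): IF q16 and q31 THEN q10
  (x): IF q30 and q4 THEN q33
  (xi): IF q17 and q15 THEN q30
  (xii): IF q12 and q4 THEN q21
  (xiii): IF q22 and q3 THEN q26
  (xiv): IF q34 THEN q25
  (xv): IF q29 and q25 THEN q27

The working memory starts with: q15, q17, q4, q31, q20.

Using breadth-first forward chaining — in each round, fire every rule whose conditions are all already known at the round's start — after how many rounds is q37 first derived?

5

Round 1: (i) [IF q17 THEN q12]; (vii) [IF q15 and q4 THEN q2]; (xi) [IF q17 and q15 THEN q30]. Adds q12, q2, q30.
Round 2: (viii) [IF q2 THEN q25]; (x) [IF q30 and q4 THEN q33]; (xii) [IF q12 and q4 THEN q21]. Adds q25, q33, q21.
Round 3: (ii) [IF q33 and q25 THEN q3]. Adds q3.
Round 4: (iv) [IF q3 and q4 THEN q9]. Adds q9.
Round 5: (vi) [IF q9 THEN q37]. Adds q37.
q37 first appears in round 5.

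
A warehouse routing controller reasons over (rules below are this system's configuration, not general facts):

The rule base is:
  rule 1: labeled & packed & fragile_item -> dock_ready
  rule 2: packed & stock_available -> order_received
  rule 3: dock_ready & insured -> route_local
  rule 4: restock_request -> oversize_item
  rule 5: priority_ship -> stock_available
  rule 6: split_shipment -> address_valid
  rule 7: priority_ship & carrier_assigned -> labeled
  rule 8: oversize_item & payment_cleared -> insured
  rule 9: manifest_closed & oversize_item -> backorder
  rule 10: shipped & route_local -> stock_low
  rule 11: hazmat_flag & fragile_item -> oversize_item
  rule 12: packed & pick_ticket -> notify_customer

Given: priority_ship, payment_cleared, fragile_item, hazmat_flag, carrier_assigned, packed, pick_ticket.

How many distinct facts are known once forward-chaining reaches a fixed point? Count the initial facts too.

15

Round 1 fires rule 5, rule 7, rule 11, rule 12, giving stock_available, labeled, oversize_item, notify_customer.
Round 2 fires rule 1, rule 2, rule 8, giving dock_ready, order_received, insured.
Round 3 fires rule 3, giving route_local.
Closure: {carrier_assigned, dock_ready, fragile_item, hazmat_flag, insured, labeled, notify_customer, order_received, oversize_item, packed, payment_cleared, pick_ticket, priority_ship, route_local, stock_available} — 15 facts.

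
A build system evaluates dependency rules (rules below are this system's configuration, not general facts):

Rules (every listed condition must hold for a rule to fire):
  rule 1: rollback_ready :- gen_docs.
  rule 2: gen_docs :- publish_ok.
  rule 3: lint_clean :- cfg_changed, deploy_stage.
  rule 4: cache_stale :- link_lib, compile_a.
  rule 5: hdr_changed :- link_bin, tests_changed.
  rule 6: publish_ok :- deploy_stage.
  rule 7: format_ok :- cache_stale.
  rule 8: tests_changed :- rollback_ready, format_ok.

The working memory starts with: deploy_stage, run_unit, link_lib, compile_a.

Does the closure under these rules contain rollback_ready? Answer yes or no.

Round 1: rule 4 [cache_stale :- link_lib, compile_a.]; rule 6 [publish_ok :- deploy_stage.]. Adds cache_stale, publish_ok.
Round 2: rule 2 [gen_docs :- publish_ok.]; rule 7 [format_ok :- cache_stale.]. Adds gen_docs, format_ok.
Round 3: rule 1 [rollback_ready :- gen_docs.]. Adds rollback_ready.
Round 4: rule 8 [tests_changed :- rollback_ready, format_ok.]. Adds tests_changed.
rollback_ready appears in round 3, so it is derivable.

yes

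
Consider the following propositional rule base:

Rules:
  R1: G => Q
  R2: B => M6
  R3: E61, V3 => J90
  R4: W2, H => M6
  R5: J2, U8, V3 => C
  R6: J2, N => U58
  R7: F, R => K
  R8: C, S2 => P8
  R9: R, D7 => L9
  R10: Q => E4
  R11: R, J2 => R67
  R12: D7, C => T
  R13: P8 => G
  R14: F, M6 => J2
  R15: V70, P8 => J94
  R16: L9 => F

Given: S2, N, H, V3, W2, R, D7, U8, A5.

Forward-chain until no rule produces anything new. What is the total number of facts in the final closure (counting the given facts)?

Round 1: R4 [W2, H => M6]; R9 [R, D7 => L9]. Adds M6, L9.
Round 2: R16 [L9 => F]. Adds F.
Round 3: R7 [F, R => K]; R14 [F, M6 => J2]. Adds K, J2.
Round 4: R5 [J2, U8, V3 => C]; R6 [J2, N => U58]; R11 [R, J2 => R67]. Adds C, U58, R67.
Round 5: R8 [C, S2 => P8]; R12 [D7, C => T]. Adds P8, T.
Round 6: R13 [P8 => G]. Adds G.
Round 7: R1 [G => Q]. Adds Q.
Round 8: R10 [Q => E4]. Adds E4.
Closure: {A5, C, D7, E4, F, G, H, J2, K, L9, M6, N, P8, Q, R, R67, S2, T, U58, U8, V3, W2} — 22 facts.

22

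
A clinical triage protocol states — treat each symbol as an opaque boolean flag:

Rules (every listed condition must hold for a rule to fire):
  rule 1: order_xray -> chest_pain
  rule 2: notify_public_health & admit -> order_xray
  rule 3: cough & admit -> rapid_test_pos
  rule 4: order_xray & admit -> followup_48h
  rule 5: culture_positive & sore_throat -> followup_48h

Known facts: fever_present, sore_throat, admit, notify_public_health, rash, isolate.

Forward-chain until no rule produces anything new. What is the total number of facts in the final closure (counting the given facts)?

Round 1: rule 2 [notify_public_health & admit -> order_xray]. Adds order_xray.
Round 2: rule 1 [order_xray -> chest_pain]; rule 4 [order_xray & admit -> followup_48h]. Adds chest_pain, followup_48h.
Closure: {admit, chest_pain, fever_present, followup_48h, isolate, notify_public_health, order_xray, rash, sore_throat} — 9 facts.

9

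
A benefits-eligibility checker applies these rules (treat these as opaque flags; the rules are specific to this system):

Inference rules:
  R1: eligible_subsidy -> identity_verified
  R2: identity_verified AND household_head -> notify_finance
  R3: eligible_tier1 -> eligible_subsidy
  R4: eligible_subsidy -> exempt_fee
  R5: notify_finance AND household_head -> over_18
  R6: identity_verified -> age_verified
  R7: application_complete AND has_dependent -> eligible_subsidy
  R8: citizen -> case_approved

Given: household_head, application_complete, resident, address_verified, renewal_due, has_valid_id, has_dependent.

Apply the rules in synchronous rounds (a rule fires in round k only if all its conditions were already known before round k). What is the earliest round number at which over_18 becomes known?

4

Round 1: R7 [application_complete AND has_dependent -> eligible_subsidy]. New: eligible_subsidy.
Round 2: R1 [eligible_subsidy -> identity_verified]; R4 [eligible_subsidy -> exempt_fee]. New: identity_verified, exempt_fee.
Round 3: R2 [identity_verified AND household_head -> notify_finance]; R6 [identity_verified -> age_verified]. New: notify_finance, age_verified.
Round 4: R5 [notify_finance AND household_head -> over_18]. New: over_18.
over_18 first appears in round 4.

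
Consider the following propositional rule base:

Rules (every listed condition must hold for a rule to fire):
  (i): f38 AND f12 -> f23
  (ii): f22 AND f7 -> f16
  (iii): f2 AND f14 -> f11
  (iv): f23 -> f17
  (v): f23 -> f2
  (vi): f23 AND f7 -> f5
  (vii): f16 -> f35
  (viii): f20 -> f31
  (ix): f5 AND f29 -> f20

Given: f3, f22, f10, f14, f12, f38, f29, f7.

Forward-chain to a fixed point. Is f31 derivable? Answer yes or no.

Round 1: (i) [f38 AND f12 -> f23]; (ii) [f22 AND f7 -> f16]. Adds f23, f16.
Round 2: (iv) [f23 -> f17]; (v) [f23 -> f2]; (vi) [f23 AND f7 -> f5]; (vii) [f16 -> f35]. Adds f17, f2, f5, f35.
Round 3: (iii) [f2 AND f14 -> f11]; (ix) [f5 AND f29 -> f20]. Adds f11, f20.
Round 4: (viii) [f20 -> f31]. Adds f31.
f31 appears in round 4, so it is derivable.

yes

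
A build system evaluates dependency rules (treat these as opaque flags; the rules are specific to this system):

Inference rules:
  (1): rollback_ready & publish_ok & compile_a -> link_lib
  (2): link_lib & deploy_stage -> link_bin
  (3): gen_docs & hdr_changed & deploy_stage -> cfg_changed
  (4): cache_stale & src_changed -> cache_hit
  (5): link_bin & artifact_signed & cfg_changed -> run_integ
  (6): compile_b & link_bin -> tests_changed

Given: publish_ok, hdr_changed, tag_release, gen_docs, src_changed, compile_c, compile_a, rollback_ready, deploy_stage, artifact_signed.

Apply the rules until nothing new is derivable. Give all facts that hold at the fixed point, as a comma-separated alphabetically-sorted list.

artifact_signed, cfg_changed, compile_a, compile_c, deploy_stage, gen_docs, hdr_changed, link_bin, link_lib, publish_ok, rollback_ready, run_integ, src_changed, tag_release

Round 1: (1) [rollback_ready & publish_ok & compile_a -> link_lib]; (3) [gen_docs & hdr_changed & deploy_stage -> cfg_changed]. New: link_lib, cfg_changed.
Round 2: (2) [link_lib & deploy_stage -> link_bin]. New: link_bin.
Round 3: (5) [link_bin & artifact_signed & cfg_changed -> run_integ]. New: run_integ.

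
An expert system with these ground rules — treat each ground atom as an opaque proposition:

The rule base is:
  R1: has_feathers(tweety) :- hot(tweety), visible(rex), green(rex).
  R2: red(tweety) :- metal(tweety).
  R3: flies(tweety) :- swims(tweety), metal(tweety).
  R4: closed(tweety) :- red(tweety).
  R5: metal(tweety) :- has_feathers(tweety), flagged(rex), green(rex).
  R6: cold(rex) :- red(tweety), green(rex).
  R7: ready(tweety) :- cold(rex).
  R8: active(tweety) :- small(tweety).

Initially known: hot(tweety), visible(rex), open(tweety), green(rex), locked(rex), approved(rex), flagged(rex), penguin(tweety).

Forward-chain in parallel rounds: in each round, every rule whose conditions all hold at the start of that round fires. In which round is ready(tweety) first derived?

[1] R1 [has_feathers(tweety) :- hot(tweety), visible(rex), green(rex).]. ⇒ new: has_feathers(tweety).
[2] R5 [metal(tweety) :- has_feathers(tweety), flagged(rex), green(rex).]. ⇒ new: metal(tweety).
[3] R2 [red(tweety) :- metal(tweety).]. ⇒ new: red(tweety).
[4] R4 [closed(tweety) :- red(tweety).]; R6 [cold(rex) :- red(tweety), green(rex).]. ⇒ new: closed(tweety), cold(rex).
[5] R7 [ready(tweety) :- cold(rex).]. ⇒ new: ready(tweety).
ready(tweety) first appears in round 5.

5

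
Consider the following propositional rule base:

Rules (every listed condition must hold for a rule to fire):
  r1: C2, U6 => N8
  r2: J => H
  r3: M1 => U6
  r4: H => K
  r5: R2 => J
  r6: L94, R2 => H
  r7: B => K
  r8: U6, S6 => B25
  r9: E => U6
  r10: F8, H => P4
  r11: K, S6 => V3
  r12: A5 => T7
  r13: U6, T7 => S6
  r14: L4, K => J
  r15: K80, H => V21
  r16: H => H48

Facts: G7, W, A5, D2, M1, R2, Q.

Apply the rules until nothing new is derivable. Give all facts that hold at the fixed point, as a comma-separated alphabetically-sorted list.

Round 1: r3 [M1 => U6]; r5 [R2 => J]; r12 [A5 => T7]. New: U6, J, T7.
Round 2: r2 [J => H]; r13 [U6, T7 => S6]. New: H, S6.
Round 3: r4 [H => K]; r8 [U6, S6 => B25]; r16 [H => H48]. New: K, B25, H48.
Round 4: r11 [K, S6 => V3]. New: V3.

A5, B25, D2, G7, H, H48, J, K, M1, Q, R2, S6, T7, U6, V3, W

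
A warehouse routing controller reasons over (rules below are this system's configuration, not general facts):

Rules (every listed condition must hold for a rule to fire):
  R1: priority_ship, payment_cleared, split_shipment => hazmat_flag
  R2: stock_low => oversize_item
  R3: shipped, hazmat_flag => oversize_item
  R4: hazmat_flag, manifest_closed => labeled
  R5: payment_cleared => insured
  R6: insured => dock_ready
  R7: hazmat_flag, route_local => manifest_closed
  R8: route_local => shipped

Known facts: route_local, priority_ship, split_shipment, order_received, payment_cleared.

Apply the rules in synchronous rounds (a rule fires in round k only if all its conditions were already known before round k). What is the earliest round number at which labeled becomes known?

Round 1 fires R1, R5, R8, giving hazmat_flag, insured, shipped.
Round 2 fires R3, R6, R7, giving oversize_item, dock_ready, manifest_closed.
Round 3 fires R4, giving labeled.
labeled first appears in round 3.

3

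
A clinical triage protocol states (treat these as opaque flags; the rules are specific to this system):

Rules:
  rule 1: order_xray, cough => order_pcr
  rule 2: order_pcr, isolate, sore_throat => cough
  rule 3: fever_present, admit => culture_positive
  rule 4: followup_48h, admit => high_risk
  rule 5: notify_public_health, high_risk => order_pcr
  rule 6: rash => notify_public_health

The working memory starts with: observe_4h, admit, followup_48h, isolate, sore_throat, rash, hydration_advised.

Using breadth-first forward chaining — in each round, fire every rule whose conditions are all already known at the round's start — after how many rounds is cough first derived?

Round 1 fires rule 4, rule 6, giving high_risk, notify_public_health.
Round 2 fires rule 5, giving order_pcr.
Round 3 fires rule 2, giving cough.
cough first appears in round 3.

3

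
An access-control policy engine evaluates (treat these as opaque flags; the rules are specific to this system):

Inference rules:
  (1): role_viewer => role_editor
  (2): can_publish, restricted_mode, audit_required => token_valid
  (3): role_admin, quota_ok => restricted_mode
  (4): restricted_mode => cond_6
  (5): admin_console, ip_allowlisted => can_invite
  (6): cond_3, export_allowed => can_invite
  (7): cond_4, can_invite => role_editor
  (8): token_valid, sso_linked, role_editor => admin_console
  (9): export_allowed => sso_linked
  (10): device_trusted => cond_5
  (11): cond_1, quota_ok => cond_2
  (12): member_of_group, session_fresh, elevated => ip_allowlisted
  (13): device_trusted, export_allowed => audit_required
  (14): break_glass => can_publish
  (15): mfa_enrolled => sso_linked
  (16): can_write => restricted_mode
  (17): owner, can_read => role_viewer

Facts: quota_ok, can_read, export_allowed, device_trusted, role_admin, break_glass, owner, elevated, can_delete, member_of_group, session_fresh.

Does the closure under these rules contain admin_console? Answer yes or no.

yes

Round 1 fires (3), (9), (10), (12), (13), (14), (17), giving restricted_mode, sso_linked, cond_5, ip_allowlisted, audit_required, can_publish, role_viewer.
Round 2 fires (1), (2), (4), giving role_editor, token_valid, cond_6.
Round 3 fires (8), giving admin_console.
Round 4 fires (5), giving can_invite.
admin_console appears in round 3, so it is derivable.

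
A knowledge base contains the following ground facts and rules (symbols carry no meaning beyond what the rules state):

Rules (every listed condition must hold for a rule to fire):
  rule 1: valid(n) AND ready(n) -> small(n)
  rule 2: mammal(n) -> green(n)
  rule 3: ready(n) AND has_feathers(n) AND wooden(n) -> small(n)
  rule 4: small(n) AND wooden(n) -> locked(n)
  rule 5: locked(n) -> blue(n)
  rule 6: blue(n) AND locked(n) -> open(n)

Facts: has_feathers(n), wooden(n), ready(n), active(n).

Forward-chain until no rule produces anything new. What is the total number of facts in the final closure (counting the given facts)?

Round 1: rule 3 [ready(n) AND has_feathers(n) AND wooden(n) -> small(n)]. Adds small(n).
Round 2: rule 4 [small(n) AND wooden(n) -> locked(n)]. Adds locked(n).
Round 3: rule 5 [locked(n) -> blue(n)]. Adds blue(n).
Round 4: rule 6 [blue(n) AND locked(n) -> open(n)]. Adds open(n).
Closure: {active(n), blue(n), has_feathers(n), locked(n), open(n), ready(n), small(n), wooden(n)} — 8 facts.

8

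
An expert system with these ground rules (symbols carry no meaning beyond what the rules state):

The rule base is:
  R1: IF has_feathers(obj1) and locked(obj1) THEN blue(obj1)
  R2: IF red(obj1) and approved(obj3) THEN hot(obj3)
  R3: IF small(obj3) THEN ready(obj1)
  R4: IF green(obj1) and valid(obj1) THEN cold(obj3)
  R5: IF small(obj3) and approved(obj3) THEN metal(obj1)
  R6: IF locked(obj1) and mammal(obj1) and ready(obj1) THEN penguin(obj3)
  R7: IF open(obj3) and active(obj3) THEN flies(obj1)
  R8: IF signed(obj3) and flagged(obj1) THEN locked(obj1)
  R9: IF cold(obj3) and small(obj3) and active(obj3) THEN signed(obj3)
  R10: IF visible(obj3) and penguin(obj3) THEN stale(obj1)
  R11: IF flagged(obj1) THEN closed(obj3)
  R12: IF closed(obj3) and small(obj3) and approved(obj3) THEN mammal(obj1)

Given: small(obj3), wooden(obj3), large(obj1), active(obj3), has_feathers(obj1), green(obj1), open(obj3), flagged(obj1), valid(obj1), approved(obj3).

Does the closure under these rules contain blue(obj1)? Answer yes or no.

Round 1: R3 [IF small(obj3) THEN ready(obj1)]; R4 [IF green(obj1) and valid(obj1) THEN cold(obj3)]; R5 [IF small(obj3) and approved(obj3) THEN metal(obj1)]; R7 [IF open(obj3) and active(obj3) THEN flies(obj1)]; R11 [IF flagged(obj1) THEN closed(obj3)]. New: ready(obj1), cold(obj3), metal(obj1), flies(obj1), closed(obj3).
Round 2: R9 [IF cold(obj3) and small(obj3) and active(obj3) THEN signed(obj3)]; R12 [IF closed(obj3) and small(obj3) and approved(obj3) THEN mammal(obj1)]. New: signed(obj3), mammal(obj1).
Round 3: R8 [IF signed(obj3) and flagged(obj1) THEN locked(obj1)]. New: locked(obj1).
Round 4: R1 [IF has_feathers(obj1) and locked(obj1) THEN blue(obj1)]; R6 [IF locked(obj1) and mammal(obj1) and ready(obj1) THEN penguin(obj3)]. New: blue(obj1), penguin(obj3).
blue(obj1) appears in round 4, so it is derivable.

yes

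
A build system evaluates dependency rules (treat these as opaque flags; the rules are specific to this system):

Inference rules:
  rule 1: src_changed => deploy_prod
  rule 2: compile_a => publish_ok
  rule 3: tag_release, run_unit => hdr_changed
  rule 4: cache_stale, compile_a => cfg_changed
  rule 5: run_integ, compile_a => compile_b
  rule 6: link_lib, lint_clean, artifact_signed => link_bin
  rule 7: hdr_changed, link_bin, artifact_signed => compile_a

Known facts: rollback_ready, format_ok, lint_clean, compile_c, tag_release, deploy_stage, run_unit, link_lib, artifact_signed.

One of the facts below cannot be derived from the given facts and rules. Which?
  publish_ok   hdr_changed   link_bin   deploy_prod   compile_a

deploy_prod

Round 1: rule 3 [tag_release, run_unit => hdr_changed]; rule 6 [link_lib, lint_clean, artifact_signed => link_bin]. Adds hdr_changed, link_bin.
Round 2: rule 7 [hdr_changed, link_bin, artifact_signed => compile_a]. Adds compile_a.
Round 3: rule 2 [compile_a => publish_ok]. Adds publish_ok.
Derived: compile_a (round 2), hdr_changed (round 1), link_bin (round 1), publish_ok (round 3). deploy_prod never appears in any round.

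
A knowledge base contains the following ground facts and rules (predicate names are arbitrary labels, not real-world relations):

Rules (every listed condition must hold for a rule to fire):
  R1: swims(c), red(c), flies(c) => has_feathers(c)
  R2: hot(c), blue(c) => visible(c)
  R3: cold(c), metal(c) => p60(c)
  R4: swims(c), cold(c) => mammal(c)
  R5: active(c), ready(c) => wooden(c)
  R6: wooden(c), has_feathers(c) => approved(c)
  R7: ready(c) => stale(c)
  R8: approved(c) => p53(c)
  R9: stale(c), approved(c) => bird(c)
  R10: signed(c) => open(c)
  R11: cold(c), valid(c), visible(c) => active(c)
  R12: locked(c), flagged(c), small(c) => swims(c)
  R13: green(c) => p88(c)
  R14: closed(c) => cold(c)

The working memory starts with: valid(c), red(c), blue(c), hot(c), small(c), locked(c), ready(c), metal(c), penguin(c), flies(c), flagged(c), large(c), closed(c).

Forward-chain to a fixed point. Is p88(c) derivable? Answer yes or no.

Round 1 — R2, R7, R12, R14, derive visible(c), stale(c), swims(c), cold(c).
Round 2 — R1, R3, R4, R11, derive has_feathers(c), p60(c), mammal(c), active(c).
Round 3 — R5, derive wooden(c).
Round 4 — R6, derive approved(c).
Round 5 — R8, R9, derive p53(c), bird(c).
Fixed point reached. p88(c) is concluded only by R13; R13 needs green(c) (never derived).

no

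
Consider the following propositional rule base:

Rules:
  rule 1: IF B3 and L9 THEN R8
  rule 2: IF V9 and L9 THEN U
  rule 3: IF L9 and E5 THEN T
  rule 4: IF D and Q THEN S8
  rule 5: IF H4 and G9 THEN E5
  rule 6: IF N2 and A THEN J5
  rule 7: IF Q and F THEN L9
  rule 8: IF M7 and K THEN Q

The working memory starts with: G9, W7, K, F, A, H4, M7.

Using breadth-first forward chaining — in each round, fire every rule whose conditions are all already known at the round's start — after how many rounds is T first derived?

3

Round 1 fires rule 5, rule 8, giving E5, Q.
Round 2 fires rule 7, giving L9.
Round 3 fires rule 3, giving T.
T first appears in round 3.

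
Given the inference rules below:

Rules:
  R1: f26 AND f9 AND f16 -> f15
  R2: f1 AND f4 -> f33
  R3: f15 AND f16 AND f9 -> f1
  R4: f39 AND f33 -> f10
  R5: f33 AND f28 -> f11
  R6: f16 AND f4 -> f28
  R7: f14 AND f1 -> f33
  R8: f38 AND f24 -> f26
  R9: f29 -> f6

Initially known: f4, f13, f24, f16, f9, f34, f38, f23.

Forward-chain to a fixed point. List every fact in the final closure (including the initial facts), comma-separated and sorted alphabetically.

f1, f11, f13, f15, f16, f23, f24, f26, f28, f33, f34, f38, f4, f9

Round 1 — R6, R8, derive f28, f26.
Round 2 — R1, derive f15.
Round 3 — R3, derive f1.
Round 4 — R2, derive f33.
Round 5 — R5, derive f11.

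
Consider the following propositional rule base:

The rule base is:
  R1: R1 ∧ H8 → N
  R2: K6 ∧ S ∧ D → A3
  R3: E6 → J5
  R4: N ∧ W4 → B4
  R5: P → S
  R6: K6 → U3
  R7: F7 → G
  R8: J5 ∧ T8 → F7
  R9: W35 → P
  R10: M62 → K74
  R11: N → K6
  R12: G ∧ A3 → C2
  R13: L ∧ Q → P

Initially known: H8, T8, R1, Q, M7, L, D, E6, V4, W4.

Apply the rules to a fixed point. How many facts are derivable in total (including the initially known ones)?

Round 1 — R1, R3, R13, derive N, J5, P.
Round 2 — R4, R5, R8, R11, derive B4, S, F7, K6.
Round 3 — R2, R6, R7, derive A3, U3, G.
Round 4 — R12, derive C2.
Closure: {A3, B4, C2, D, E6, F7, G, H8, J5, K6, L, M7, N, P, Q, R1, S, T8, U3, V4, W4} — 21 facts.

21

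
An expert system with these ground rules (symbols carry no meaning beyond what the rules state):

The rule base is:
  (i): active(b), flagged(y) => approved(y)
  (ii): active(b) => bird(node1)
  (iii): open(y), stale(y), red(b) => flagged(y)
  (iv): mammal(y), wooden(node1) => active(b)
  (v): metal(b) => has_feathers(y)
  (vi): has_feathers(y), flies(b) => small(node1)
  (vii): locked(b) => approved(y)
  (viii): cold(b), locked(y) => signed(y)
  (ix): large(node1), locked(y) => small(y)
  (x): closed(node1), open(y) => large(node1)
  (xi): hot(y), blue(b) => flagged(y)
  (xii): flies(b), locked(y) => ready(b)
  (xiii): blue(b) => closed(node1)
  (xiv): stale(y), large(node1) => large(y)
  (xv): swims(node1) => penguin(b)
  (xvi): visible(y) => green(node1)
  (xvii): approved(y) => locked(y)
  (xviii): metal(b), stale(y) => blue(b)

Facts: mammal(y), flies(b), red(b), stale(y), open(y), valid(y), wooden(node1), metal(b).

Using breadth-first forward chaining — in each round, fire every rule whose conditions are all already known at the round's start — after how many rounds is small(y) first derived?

4

[1] (iii) [open(y), stale(y), red(b) => flagged(y)]; (iv) [mammal(y), wooden(node1) => active(b)]; (v) [metal(b) => has_feathers(y)]; (xviii) [metal(b), stale(y) => blue(b)]. ⇒ new: flagged(y), active(b), has_feathers(y), blue(b).
[2] (i) [active(b), flagged(y) => approved(y)]; (ii) [active(b) => bird(node1)]; (vi) [has_feathers(y), flies(b) => small(node1)]; (xiii) [blue(b) => closed(node1)]. ⇒ new: approved(y), bird(node1), small(node1), closed(node1).
[3] (x) [closed(node1), open(y) => large(node1)]; (xvii) [approved(y) => locked(y)]. ⇒ new: large(node1), locked(y).
[4] (ix) [large(node1), locked(y) => small(y)]; (xii) [flies(b), locked(y) => ready(b)]; (xiv) [stale(y), large(node1) => large(y)]. ⇒ new: small(y), ready(b), large(y).
small(y) first appears in round 4.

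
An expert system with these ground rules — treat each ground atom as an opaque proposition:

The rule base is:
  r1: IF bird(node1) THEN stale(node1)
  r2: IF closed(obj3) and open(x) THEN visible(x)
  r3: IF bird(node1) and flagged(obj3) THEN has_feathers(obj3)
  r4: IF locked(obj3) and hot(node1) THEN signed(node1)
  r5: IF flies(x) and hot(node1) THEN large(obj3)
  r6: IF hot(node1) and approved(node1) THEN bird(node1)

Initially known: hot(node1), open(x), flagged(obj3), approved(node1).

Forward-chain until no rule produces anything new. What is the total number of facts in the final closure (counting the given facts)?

[1] r6 [IF hot(node1) and approved(node1) THEN bird(node1)]. ⇒ new: bird(node1).
[2] r1 [IF bird(node1) THEN stale(node1)]; r3 [IF bird(node1) and flagged(obj3) THEN has_feathers(obj3)]. ⇒ new: stale(node1), has_feathers(obj3).
Closure: {approved(node1), bird(node1), flagged(obj3), has_feathers(obj3), hot(node1), open(x), stale(node1)} — 7 facts.

7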